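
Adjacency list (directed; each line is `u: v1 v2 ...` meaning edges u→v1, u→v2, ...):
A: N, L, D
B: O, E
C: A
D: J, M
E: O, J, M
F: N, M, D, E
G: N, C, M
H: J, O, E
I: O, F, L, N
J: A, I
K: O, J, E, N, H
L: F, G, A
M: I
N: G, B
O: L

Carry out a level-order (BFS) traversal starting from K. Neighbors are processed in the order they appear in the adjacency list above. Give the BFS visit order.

Visit K; enqueue O, J, E, N, H → queue [O, J, E, N, H]
Visit O; enqueue L → queue [J, E, N, H, L]
Visit J; enqueue A, I → queue [E, N, H, L, A, I]
Visit E; enqueue M → queue [N, H, L, A, I, M]
Visit N; enqueue G, B → queue [H, L, A, I, M, G, B]
Visit H → queue [L, A, I, M, G, B]
Visit L; enqueue F → queue [A, I, M, G, B, F]
Visit A; enqueue D → queue [I, M, G, B, F, D]
Visit I → queue [M, G, B, F, D]
Visit M → queue [G, B, F, D]
Visit G; enqueue C → queue [B, F, D, C]
Visit B → queue [F, D, C]
Visit F → queue [D, C]
Visit D → queue [C]
Visit C → queue []

K → O → J → E → N → H → L → A → I → M → G → B → F → D → C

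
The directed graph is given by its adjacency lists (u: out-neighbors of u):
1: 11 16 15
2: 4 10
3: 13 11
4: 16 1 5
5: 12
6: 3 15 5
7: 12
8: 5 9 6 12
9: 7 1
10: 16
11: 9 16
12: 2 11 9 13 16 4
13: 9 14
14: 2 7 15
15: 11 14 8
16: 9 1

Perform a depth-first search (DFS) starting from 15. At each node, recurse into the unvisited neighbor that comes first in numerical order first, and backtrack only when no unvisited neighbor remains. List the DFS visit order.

15, 8, 5, 12, 2, 4, 1, 11, 9, 7, 16, 10, 13, 14, 6, 3

Visit 15
15 → 8
8 → 5
5 → 12
12 → 2
2 → 4
4 → 1
1 → 11
11 → 9
9 → 7
11 → 16
2 → 10
12 → 13
13 → 14
8 → 6
6 → 3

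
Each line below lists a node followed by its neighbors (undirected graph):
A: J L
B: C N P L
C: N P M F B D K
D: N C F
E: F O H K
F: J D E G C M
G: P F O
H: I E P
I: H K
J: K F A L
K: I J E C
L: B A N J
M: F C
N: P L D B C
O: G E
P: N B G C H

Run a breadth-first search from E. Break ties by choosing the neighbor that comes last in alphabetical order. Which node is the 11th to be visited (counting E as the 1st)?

M

Visit E; enqueue O, K, H, F → queue [O, K, H, F]
Visit O; enqueue G → queue [K, H, F, G]
Visit K; enqueue J, I, C → queue [H, F, G, J, I, C]
Visit H; enqueue P → queue [F, G, J, I, C, P]
Visit F; enqueue M, D → queue [G, J, I, C, P, M, D]
Visit G → queue [J, I, C, P, M, D]
Visit J; enqueue L, A → queue [I, C, P, M, D, L, A]
Visit I → queue [C, P, M, D, L, A]
Visit C; enqueue N, B → queue [P, M, D, L, A, N, B]
Visit P → queue [M, D, L, A, N, B]
Visit M → queue [D, L, A, N, B]
Visit D → queue [L, A, N, B]
Visit L → queue [A, N, B]
Visit A → queue [N, B]
Visit N → queue [B]
Visit B → queue []

Visit order: E, O, K, H, F, G, J, I, C, P, M, D, L, A, N, B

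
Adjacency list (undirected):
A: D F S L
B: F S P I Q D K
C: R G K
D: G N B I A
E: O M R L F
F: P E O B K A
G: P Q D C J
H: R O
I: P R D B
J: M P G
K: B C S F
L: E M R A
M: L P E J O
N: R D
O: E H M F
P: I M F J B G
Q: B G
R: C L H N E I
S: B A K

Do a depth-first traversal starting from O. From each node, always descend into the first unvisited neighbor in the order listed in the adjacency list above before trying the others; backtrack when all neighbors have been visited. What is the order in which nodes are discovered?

O, E, M, L, R, C, G, P, I, D, N, B, F, K, S, A, Q, J, H

Visit O
O → E
E → M
M → L
L → R
R → C
C → G
G → P
P → I
I → D
D → N
D → B
B → F
F → K
K → S
S → A
B → Q
P → J
R → H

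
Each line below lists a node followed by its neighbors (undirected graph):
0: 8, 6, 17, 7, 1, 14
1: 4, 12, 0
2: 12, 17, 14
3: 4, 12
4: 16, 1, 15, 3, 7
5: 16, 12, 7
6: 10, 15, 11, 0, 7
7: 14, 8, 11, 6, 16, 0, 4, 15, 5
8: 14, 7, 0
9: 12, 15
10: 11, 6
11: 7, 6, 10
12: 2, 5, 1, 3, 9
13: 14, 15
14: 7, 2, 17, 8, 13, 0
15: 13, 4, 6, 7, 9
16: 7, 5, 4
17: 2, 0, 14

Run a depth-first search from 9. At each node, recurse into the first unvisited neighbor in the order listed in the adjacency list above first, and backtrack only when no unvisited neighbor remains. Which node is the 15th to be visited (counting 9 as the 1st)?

Visit 9
9 → 12
12 → 2
2 → 17
17 → 0
0 → 8
8 → 14
14 → 7
7 → 11
11 → 6
6 → 10
6 → 15
15 → 13
15 → 4
4 → 16
16 → 5
4 → 1
4 → 3

Visit order: 9, 12, 2, 17, 0, 8, 14, 7, 11, 6, 10, 15, 13, 4, 16, 5, 1, 3

16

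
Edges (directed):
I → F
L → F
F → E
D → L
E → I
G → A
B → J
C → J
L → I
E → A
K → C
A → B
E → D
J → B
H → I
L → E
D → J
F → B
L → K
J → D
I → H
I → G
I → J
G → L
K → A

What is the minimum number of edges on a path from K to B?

2

Level 0: K
Level 1: A, C
Level 2: B, J
Level 3: D
Level 4: L
Level 5: E, F, I
Level 6: G, H
B first appears at level 2.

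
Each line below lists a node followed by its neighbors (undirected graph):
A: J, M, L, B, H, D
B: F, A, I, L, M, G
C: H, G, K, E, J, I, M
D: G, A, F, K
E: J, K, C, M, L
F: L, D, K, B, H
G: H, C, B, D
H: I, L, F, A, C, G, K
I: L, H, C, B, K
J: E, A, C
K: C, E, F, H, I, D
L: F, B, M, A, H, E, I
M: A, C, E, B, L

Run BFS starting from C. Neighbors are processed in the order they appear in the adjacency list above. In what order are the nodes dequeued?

Visit C; enqueue H, G, K, E, J, I, M → queue [H, G, K, E, J, I, M]
Visit H; enqueue L, F, A → queue [G, K, E, J, I, M, L, F, A]
Visit G; enqueue B, D → queue [K, E, J, I, M, L, F, A, B, D]
Visit K → queue [E, J, I, M, L, F, A, B, D]
Visit E → queue [J, I, M, L, F, A, B, D]
Visit J → queue [I, M, L, F, A, B, D]
Visit I → queue [M, L, F, A, B, D]
Visit M → queue [L, F, A, B, D]
Visit L → queue [F, A, B, D]
Visit F → queue [A, B, D]
Visit A → queue [B, D]
Visit B → queue [D]
Visit D → queue []

C → H → G → K → E → J → I → M → L → F → A → B → D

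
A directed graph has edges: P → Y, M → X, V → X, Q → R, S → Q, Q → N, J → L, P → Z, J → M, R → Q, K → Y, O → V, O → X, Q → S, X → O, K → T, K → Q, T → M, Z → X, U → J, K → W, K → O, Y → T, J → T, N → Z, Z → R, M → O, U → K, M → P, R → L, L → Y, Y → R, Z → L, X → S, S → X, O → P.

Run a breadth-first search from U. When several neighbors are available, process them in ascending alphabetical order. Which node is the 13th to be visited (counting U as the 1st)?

Visit U; enqueue J, K → queue [J, K]
Visit J; enqueue L, M, T → queue [K, L, M, T]
Visit K; enqueue O, Q, W, Y → queue [L, M, T, O, Q, W, Y]
Visit L → queue [M, T, O, Q, W, Y]
Visit M; enqueue P, X → queue [T, O, Q, W, Y, P, X]
Visit T → queue [O, Q, W, Y, P, X]
Visit O; enqueue V → queue [Q, W, Y, P, X, V]
Visit Q; enqueue N, R, S → queue [W, Y, P, X, V, N, R, S]
Visit W → queue [Y, P, X, V, N, R, S]
Visit Y → queue [P, X, V, N, R, S]
Visit P; enqueue Z → queue [X, V, N, R, S, Z]
Visit X → queue [V, N, R, S, Z]
Visit V → queue [N, R, S, Z]
Visit N → queue [R, S, Z]
Visit R → queue [S, Z]
Visit S → queue [Z]
Visit Z → queue []

Visit order: U, J, K, L, M, T, O, Q, W, Y, P, X, V, N, R, S, Z

V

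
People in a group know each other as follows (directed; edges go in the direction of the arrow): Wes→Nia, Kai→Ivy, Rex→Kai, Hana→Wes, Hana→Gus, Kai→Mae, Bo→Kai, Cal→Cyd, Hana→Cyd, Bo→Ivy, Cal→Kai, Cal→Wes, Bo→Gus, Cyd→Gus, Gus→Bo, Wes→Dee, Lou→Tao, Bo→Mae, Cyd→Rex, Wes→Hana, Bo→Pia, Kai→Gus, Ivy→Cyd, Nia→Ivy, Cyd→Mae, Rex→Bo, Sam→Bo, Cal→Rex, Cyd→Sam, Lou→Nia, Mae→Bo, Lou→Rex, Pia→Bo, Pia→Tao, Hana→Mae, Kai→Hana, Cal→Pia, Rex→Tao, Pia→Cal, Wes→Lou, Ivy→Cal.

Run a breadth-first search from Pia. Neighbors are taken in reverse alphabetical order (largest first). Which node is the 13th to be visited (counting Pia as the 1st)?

Lou

Visit Pia; enqueue Tao, Cal, Bo → queue [Tao, Cal, Bo]
Visit Tao → queue [Cal, Bo]
Visit Cal; enqueue Wes, Rex, Kai, Cyd → queue [Bo, Wes, Rex, Kai, Cyd]
Visit Bo; enqueue Mae, Ivy, Gus → queue [Wes, Rex, Kai, Cyd, Mae, Ivy, Gus]
Visit Wes; enqueue Nia, Lou, Hana, Dee → queue [Rex, Kai, Cyd, Mae, Ivy, Gus, Nia, Lou, Hana, Dee]
Visit Rex → queue [Kai, Cyd, Mae, Ivy, Gus, Nia, Lou, Hana, Dee]
Visit Kai → queue [Cyd, Mae, Ivy, Gus, Nia, Lou, Hana, Dee]
Visit Cyd; enqueue Sam → queue [Mae, Ivy, Gus, Nia, Lou, Hana, Dee, Sam]
Visit Mae → queue [Ivy, Gus, Nia, Lou, Hana, Dee, Sam]
Visit Ivy → queue [Gus, Nia, Lou, Hana, Dee, Sam]
Visit Gus → queue [Nia, Lou, Hana, Dee, Sam]
Visit Nia → queue [Lou, Hana, Dee, Sam]
Visit Lou → queue [Hana, Dee, Sam]
Visit Hana → queue [Dee, Sam]
Visit Dee → queue [Sam]
Visit Sam → queue []

Visit order: Pia, Tao, Cal, Bo, Wes, Rex, Kai, Cyd, Mae, Ivy, Gus, Nia, Lou, Hana, Dee, Sam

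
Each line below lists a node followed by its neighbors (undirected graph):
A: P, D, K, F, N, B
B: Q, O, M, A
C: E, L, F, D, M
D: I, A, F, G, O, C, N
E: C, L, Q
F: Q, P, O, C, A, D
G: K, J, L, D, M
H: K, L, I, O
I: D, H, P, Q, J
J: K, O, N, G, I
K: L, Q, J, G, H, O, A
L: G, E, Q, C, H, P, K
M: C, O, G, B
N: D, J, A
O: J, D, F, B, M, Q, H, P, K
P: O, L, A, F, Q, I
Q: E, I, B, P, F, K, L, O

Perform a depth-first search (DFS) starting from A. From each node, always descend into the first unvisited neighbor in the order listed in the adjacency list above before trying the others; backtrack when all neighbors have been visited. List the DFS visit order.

A P O J K L G D I H Q E C F M B N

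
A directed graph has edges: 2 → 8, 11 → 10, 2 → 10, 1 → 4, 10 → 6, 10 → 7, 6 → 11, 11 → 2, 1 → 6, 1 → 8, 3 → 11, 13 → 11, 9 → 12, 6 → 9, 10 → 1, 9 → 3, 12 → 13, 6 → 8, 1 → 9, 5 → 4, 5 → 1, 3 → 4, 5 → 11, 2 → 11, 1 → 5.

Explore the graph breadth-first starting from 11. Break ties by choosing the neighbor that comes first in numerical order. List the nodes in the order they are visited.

11, 2, 10, 8, 1, 6, 7, 4, 5, 9, 3, 12, 13

Visit 11; enqueue 2, 10 → queue [2, 10]
Visit 2; enqueue 8 → queue [10, 8]
Visit 10; enqueue 1, 6, 7 → queue [8, 1, 6, 7]
Visit 8 → queue [1, 6, 7]
Visit 1; enqueue 4, 5, 9 → queue [6, 7, 4, 5, 9]
Visit 6 → queue [7, 4, 5, 9]
Visit 7 → queue [4, 5, 9]
Visit 4 → queue [5, 9]
Visit 5 → queue [9]
Visit 9; enqueue 3, 12 → queue [3, 12]
Visit 3 → queue [12]
Visit 12; enqueue 13 → queue [13]
Visit 13 → queue []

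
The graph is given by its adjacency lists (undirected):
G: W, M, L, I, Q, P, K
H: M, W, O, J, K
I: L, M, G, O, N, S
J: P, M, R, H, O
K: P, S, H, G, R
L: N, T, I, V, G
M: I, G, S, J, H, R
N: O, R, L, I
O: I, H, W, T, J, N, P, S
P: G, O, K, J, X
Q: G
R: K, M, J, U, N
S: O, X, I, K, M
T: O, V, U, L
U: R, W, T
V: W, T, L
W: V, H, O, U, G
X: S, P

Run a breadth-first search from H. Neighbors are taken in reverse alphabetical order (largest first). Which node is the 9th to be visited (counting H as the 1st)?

G

Visit H; enqueue W, O, M, K, J → queue [W, O, M, K, J]
Visit W; enqueue V, U, G → queue [O, M, K, J, V, U, G]
Visit O; enqueue T, S, P, N, I → queue [M, K, J, V, U, G, T, S, P, N, I]
Visit M; enqueue R → queue [K, J, V, U, G, T, S, P, N, I, R]
Visit K → queue [J, V, U, G, T, S, P, N, I, R]
Visit J → queue [V, U, G, T, S, P, N, I, R]
Visit V; enqueue L → queue [U, G, T, S, P, N, I, R, L]
Visit U → queue [G, T, S, P, N, I, R, L]
Visit G; enqueue Q → queue [T, S, P, N, I, R, L, Q]
Visit T → queue [S, P, N, I, R, L, Q]
Visit S; enqueue X → queue [P, N, I, R, L, Q, X]
Visit P → queue [N, I, R, L, Q, X]
Visit N → queue [I, R, L, Q, X]
Visit I → queue [R, L, Q, X]
Visit R → queue [L, Q, X]
Visit L → queue [Q, X]
Visit Q → queue [X]
Visit X → queue []

Visit order: H, W, O, M, K, J, V, U, G, T, S, P, N, I, R, L, Q, X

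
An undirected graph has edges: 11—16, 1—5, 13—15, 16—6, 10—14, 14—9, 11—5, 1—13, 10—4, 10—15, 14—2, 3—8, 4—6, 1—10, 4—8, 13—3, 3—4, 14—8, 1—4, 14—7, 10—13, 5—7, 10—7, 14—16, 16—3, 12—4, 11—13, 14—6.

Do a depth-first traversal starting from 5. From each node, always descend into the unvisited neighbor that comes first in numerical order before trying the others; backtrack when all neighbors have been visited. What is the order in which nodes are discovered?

5 1 4 3 8 14 2 6 16 11 13 10 7 15 9 12

Visit 5
5 → 1
1 → 4
4 → 3
3 → 8
8 → 14
14 → 2
14 → 6
6 → 16
16 → 11
11 → 13
13 → 10
10 → 7
10 → 15
14 → 9
4 → 12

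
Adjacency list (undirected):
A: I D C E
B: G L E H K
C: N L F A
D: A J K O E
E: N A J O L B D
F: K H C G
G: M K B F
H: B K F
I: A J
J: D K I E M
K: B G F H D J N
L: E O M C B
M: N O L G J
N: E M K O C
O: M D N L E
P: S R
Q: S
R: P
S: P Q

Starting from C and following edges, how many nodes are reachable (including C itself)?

15

BFS from C visits: C, N, L, F, A, E, M, K, O, B, H, G, I, D, J
Reachable nodes: 15 of 19 total.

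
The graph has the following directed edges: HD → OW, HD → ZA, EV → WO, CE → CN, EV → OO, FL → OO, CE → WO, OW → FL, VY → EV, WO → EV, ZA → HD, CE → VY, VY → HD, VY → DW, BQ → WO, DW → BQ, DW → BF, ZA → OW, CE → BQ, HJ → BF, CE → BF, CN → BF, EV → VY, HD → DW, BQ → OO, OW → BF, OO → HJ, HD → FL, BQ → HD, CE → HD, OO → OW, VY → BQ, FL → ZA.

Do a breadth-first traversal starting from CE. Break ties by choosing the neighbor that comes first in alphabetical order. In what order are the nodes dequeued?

CE -> BF -> BQ -> CN -> HD -> VY -> WO -> OO -> DW -> FL -> OW -> ZA -> EV -> HJ

Visit CE; enqueue BF, BQ, CN, HD, VY, WO → queue [BF, BQ, CN, HD, VY, WO]
Visit BF → queue [BQ, CN, HD, VY, WO]
Visit BQ; enqueue OO → queue [CN, HD, VY, WO, OO]
Visit CN → queue [HD, VY, WO, OO]
Visit HD; enqueue DW, FL, OW, ZA → queue [VY, WO, OO, DW, FL, OW, ZA]
Visit VY; enqueue EV → queue [WO, OO, DW, FL, OW, ZA, EV]
Visit WO → queue [OO, DW, FL, OW, ZA, EV]
Visit OO; enqueue HJ → queue [DW, FL, OW, ZA, EV, HJ]
Visit DW → queue [FL, OW, ZA, EV, HJ]
Visit FL → queue [OW, ZA, EV, HJ]
Visit OW → queue [ZA, EV, HJ]
Visit ZA → queue [EV, HJ]
Visit EV → queue [HJ]
Visit HJ → queue []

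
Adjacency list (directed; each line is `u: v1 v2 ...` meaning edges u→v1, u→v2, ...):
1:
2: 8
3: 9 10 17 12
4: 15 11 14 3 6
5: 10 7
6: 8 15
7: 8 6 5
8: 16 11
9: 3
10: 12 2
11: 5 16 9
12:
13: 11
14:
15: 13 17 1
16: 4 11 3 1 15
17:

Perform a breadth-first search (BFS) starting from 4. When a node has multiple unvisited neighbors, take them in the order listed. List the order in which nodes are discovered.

4, 15, 11, 14, 3, 6, 13, 17, 1, 5, 16, 9, 10, 12, 8, 7, 2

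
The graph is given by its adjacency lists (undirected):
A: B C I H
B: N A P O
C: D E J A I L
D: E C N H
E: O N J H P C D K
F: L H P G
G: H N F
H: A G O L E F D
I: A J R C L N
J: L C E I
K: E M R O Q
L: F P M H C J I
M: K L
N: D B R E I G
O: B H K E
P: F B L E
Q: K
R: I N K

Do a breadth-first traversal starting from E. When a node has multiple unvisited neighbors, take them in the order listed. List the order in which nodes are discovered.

E O N J H P C D K B R I G L A F M Q

Visit E; enqueue O, N, J, H, P, C, D, K → queue [O, N, J, H, P, C, D, K]
Visit O; enqueue B → queue [N, J, H, P, C, D, K, B]
Visit N; enqueue R, I, G → queue [J, H, P, C, D, K, B, R, I, G]
Visit J; enqueue L → queue [H, P, C, D, K, B, R, I, G, L]
Visit H; enqueue A, F → queue [P, C, D, K, B, R, I, G, L, A, F]
Visit P → queue [C, D, K, B, R, I, G, L, A, F]
Visit C → queue [D, K, B, R, I, G, L, A, F]
Visit D → queue [K, B, R, I, G, L, A, F]
Visit K; enqueue M, Q → queue [B, R, I, G, L, A, F, M, Q]
Visit B → queue [R, I, G, L, A, F, M, Q]
Visit R → queue [I, G, L, A, F, M, Q]
Visit I → queue [G, L, A, F, M, Q]
Visit G → queue [L, A, F, M, Q]
Visit L → queue [A, F, M, Q]
Visit A → queue [F, M, Q]
Visit F → queue [M, Q]
Visit M → queue [Q]
Visit Q → queue []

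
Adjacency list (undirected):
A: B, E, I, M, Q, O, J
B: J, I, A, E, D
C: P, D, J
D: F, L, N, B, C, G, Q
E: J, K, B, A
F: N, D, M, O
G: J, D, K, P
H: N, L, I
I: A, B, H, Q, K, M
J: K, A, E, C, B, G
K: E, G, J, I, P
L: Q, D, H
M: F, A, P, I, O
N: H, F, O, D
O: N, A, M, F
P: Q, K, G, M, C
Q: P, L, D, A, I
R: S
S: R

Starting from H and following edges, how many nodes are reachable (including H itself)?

17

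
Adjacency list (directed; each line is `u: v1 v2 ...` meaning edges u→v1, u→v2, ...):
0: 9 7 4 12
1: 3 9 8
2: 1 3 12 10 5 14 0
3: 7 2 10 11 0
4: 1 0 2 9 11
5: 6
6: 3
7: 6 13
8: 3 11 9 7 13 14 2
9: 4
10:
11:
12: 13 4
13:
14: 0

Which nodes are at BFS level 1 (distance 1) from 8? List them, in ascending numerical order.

2, 3, 7, 9, 11, 13, 14

Level 0: 8
Level 1: 2, 3, 7, 9, 11, 13, 14
Level 2: 0, 1, 4, 5, 6, 10, 12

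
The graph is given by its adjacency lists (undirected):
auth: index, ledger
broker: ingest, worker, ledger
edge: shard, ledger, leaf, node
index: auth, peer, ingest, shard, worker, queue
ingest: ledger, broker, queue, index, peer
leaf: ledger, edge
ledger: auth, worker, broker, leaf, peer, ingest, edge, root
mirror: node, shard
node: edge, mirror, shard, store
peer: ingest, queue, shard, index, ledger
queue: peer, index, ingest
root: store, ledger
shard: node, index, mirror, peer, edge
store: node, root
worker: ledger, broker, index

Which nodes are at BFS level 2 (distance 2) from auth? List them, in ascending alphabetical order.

Level 0: auth
Level 1: index, ledger
Level 2: broker, edge, ingest, leaf, peer, queue, root, shard, worker
Level 3: mirror, node, store

broker, edge, ingest, leaf, peer, queue, root, shard, worker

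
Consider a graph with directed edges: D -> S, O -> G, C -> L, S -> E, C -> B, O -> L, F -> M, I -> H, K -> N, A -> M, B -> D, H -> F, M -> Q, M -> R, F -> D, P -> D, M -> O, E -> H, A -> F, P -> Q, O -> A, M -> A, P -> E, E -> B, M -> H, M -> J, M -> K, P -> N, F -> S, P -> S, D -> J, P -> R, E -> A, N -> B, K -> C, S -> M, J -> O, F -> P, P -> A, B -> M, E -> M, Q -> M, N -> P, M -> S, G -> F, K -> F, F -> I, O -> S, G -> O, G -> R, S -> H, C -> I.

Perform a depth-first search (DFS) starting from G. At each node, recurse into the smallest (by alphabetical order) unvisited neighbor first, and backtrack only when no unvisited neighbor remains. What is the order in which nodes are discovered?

G, F, D, J, O, A, M, H, K, C, B, I, L, N, P, E, Q, R, S

Visit G
G → F
F → D
D → J
J → O
O → A
A → M
M → H
M → K
K → C
C → B
C → I
C → L
K → N
N → P
P → E
P → Q
P → R
P → S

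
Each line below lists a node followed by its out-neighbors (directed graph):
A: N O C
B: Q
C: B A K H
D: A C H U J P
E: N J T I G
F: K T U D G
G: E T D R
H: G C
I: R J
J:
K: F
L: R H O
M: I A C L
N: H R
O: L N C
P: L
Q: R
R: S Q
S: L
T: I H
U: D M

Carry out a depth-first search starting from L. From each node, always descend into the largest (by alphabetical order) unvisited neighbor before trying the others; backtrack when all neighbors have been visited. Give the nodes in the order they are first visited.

L, R, S, Q, O, N, H, G, T, I, J, E, D, U, M, C, K, F, B, A, P

Visit L
L → R
R → S
R → Q
L → O
O → N
N → H
H → G
G → T
T → I
I → J
G → E
G → D
D → U
U → M
M → C
C → K
K → F
C → B
C → A
D → P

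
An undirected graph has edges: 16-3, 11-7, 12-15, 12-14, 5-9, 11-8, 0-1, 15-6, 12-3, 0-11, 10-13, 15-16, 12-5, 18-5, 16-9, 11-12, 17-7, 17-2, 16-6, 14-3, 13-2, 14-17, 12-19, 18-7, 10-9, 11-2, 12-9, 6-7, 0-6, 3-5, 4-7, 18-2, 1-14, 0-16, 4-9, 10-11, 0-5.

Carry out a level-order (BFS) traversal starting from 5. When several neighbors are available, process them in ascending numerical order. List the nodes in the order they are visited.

5, 0, 3, 9, 12, 18, 1, 6, 11, 16, 14, 4, 10, 15, 19, 2, 7, 8, 17, 13

Visit 5; enqueue 0, 3, 9, 12, 18 → queue [0, 3, 9, 12, 18]
Visit 0; enqueue 1, 6, 11, 16 → queue [3, 9, 12, 18, 1, 6, 11, 16]
Visit 3; enqueue 14 → queue [9, 12, 18, 1, 6, 11, 16, 14]
Visit 9; enqueue 4, 10 → queue [12, 18, 1, 6, 11, 16, 14, 4, 10]
Visit 12; enqueue 15, 19 → queue [18, 1, 6, 11, 16, 14, 4, 10, 15, 19]
Visit 18; enqueue 2, 7 → queue [1, 6, 11, 16, 14, 4, 10, 15, 19, 2, 7]
Visit 1 → queue [6, 11, 16, 14, 4, 10, 15, 19, 2, 7]
Visit 6 → queue [11, 16, 14, 4, 10, 15, 19, 2, 7]
Visit 11; enqueue 8 → queue [16, 14, 4, 10, 15, 19, 2, 7, 8]
Visit 16 → queue [14, 4, 10, 15, 19, 2, 7, 8]
Visit 14; enqueue 17 → queue [4, 10, 15, 19, 2, 7, 8, 17]
Visit 4 → queue [10, 15, 19, 2, 7, 8, 17]
Visit 10; enqueue 13 → queue [15, 19, 2, 7, 8, 17, 13]
Visit 15 → queue [19, 2, 7, 8, 17, 13]
Visit 19 → queue [2, 7, 8, 17, 13]
Visit 2 → queue [7, 8, 17, 13]
Visit 7 → queue [8, 17, 13]
Visit 8 → queue [17, 13]
Visit 17 → queue [13]
Visit 13 → queue []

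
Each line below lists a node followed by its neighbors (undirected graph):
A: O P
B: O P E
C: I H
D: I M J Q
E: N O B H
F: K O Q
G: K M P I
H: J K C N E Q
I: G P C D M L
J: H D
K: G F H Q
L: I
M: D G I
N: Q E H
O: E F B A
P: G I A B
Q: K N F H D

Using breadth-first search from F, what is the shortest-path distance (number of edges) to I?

3

Level 0: F
Level 1: K, O, Q
Level 2: A, B, D, E, G, H, N
Level 3: C, I, J, M, P
Level 4: L
I first appears at level 3.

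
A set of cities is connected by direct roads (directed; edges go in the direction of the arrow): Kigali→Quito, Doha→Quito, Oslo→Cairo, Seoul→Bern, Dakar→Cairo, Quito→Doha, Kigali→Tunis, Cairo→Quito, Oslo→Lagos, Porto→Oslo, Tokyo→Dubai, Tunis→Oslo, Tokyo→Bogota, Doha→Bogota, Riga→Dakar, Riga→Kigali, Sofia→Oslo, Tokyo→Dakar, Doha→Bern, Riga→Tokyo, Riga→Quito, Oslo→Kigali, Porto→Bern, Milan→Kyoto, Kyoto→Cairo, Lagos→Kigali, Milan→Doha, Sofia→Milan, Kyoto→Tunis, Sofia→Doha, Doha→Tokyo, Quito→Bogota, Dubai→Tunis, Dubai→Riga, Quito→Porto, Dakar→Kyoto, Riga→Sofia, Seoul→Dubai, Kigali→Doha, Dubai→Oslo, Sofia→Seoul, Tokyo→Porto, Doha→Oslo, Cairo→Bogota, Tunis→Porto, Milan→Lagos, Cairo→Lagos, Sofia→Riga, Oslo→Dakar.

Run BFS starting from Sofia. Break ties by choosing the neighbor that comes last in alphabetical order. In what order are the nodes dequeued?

Sofia Seoul Riga Oslo Milan Doha Dubai Bern Tokyo Quito Kigali Dakar Lagos Cairo Kyoto Bogota Tunis Porto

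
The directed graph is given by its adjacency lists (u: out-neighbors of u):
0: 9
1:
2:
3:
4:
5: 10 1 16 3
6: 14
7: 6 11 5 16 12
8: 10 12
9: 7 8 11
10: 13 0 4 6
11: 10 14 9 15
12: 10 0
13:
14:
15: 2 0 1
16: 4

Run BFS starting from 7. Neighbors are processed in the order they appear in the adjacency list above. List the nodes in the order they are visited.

Visit 7; enqueue 6, 11, 5, 16, 12 → queue [6, 11, 5, 16, 12]
Visit 6; enqueue 14 → queue [11, 5, 16, 12, 14]
Visit 11; enqueue 10, 9, 15 → queue [5, 16, 12, 14, 10, 9, 15]
Visit 5; enqueue 1, 3 → queue [16, 12, 14, 10, 9, 15, 1, 3]
Visit 16; enqueue 4 → queue [12, 14, 10, 9, 15, 1, 3, 4]
Visit 12; enqueue 0 → queue [14, 10, 9, 15, 1, 3, 4, 0]
Visit 14 → queue [10, 9, 15, 1, 3, 4, 0]
Visit 10; enqueue 13 → queue [9, 15, 1, 3, 4, 0, 13]
Visit 9; enqueue 8 → queue [15, 1, 3, 4, 0, 13, 8]
Visit 15; enqueue 2 → queue [1, 3, 4, 0, 13, 8, 2]
Visit 1 → queue [3, 4, 0, 13, 8, 2]
Visit 3 → queue [4, 0, 13, 8, 2]
Visit 4 → queue [0, 13, 8, 2]
Visit 0 → queue [13, 8, 2]
Visit 13 → queue [8, 2]
Visit 8 → queue [2]
Visit 2 → queue []

7, 6, 11, 5, 16, 12, 14, 10, 9, 15, 1, 3, 4, 0, 13, 8, 2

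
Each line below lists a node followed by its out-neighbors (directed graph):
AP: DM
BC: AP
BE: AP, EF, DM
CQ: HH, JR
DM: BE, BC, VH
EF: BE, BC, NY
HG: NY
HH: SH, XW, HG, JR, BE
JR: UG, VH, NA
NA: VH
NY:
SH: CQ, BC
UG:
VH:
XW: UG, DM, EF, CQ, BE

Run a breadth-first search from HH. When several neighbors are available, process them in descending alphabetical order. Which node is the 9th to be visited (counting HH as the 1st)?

DM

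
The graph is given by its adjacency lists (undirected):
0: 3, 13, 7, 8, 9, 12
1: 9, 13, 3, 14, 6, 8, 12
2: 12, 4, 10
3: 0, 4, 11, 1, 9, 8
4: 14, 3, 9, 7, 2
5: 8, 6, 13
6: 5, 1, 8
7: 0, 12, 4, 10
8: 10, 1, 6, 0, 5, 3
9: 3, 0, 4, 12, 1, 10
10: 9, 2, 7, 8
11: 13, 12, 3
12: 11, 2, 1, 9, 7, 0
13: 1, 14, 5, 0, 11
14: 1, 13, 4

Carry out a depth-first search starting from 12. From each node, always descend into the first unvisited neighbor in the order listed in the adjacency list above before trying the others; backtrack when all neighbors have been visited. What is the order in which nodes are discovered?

Visit 12
12 → 11
11 → 13
13 → 1
1 → 9
9 → 3
3 → 0
0 → 7
7 → 4
4 → 14
4 → 2
2 → 10
10 → 8
8 → 6
6 → 5

12 → 11 → 13 → 1 → 9 → 3 → 0 → 7 → 4 → 14 → 2 → 10 → 8 → 6 → 5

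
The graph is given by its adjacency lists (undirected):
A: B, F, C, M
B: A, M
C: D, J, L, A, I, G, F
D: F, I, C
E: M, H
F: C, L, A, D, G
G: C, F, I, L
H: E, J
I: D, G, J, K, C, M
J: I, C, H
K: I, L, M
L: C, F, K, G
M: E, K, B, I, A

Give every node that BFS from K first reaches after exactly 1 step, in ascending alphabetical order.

I, L, M

Level 0: K
Level 1: I, L, M
Level 2: A, B, C, D, E, F, G, J
Level 3: H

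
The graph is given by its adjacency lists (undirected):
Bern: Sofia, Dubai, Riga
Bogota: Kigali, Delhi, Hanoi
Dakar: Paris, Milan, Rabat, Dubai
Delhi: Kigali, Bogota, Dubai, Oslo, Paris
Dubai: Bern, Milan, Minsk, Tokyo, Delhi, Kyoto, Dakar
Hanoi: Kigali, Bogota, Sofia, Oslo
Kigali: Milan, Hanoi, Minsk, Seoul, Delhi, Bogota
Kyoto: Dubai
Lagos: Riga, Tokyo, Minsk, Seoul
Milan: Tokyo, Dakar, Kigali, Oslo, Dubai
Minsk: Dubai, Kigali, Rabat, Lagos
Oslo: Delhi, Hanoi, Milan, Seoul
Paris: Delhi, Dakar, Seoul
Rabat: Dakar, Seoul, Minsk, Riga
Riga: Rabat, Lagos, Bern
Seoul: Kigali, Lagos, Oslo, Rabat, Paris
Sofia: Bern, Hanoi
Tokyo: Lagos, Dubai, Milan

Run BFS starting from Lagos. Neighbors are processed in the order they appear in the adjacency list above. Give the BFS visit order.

Lagos, Riga, Tokyo, Minsk, Seoul, Rabat, Bern, Dubai, Milan, Kigali, Oslo, Paris, Dakar, Sofia, Delhi, Kyoto, Hanoi, Bogota

Visit Lagos; enqueue Riga, Tokyo, Minsk, Seoul → queue [Riga, Tokyo, Minsk, Seoul]
Visit Riga; enqueue Rabat, Bern → queue [Tokyo, Minsk, Seoul, Rabat, Bern]
Visit Tokyo; enqueue Dubai, Milan → queue [Minsk, Seoul, Rabat, Bern, Dubai, Milan]
Visit Minsk; enqueue Kigali → queue [Seoul, Rabat, Bern, Dubai, Milan, Kigali]
Visit Seoul; enqueue Oslo, Paris → queue [Rabat, Bern, Dubai, Milan, Kigali, Oslo, Paris]
Visit Rabat; enqueue Dakar → queue [Bern, Dubai, Milan, Kigali, Oslo, Paris, Dakar]
Visit Bern; enqueue Sofia → queue [Dubai, Milan, Kigali, Oslo, Paris, Dakar, Sofia]
Visit Dubai; enqueue Delhi, Kyoto → queue [Milan, Kigali, Oslo, Paris, Dakar, Sofia, Delhi, Kyoto]
Visit Milan → queue [Kigali, Oslo, Paris, Dakar, Sofia, Delhi, Kyoto]
Visit Kigali; enqueue Hanoi, Bogota → queue [Oslo, Paris, Dakar, Sofia, Delhi, Kyoto, Hanoi, Bogota]
Visit Oslo → queue [Paris, Dakar, Sofia, Delhi, Kyoto, Hanoi, Bogota]
Visit Paris → queue [Dakar, Sofia, Delhi, Kyoto, Hanoi, Bogota]
Visit Dakar → queue [Sofia, Delhi, Kyoto, Hanoi, Bogota]
Visit Sofia → queue [Delhi, Kyoto, Hanoi, Bogota]
Visit Delhi → queue [Kyoto, Hanoi, Bogota]
Visit Kyoto → queue [Hanoi, Bogota]
Visit Hanoi → queue [Bogota]
Visit Bogota → queue []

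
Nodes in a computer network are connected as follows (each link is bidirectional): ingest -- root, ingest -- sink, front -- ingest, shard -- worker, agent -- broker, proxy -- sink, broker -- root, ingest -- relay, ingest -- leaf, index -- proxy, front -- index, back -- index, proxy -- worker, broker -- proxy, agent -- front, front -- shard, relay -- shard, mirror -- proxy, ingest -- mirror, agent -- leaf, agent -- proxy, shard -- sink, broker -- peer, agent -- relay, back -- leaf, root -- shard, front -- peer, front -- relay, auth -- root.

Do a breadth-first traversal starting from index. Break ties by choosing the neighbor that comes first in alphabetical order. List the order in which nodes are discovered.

Visit index; enqueue back, front, proxy → queue [back, front, proxy]
Visit back; enqueue leaf → queue [front, proxy, leaf]
Visit front; enqueue agent, ingest, peer, relay, shard → queue [proxy, leaf, agent, ingest, peer, relay, shard]
Visit proxy; enqueue broker, mirror, sink, worker → queue [leaf, agent, ingest, peer, relay, shard, broker, mirror, sink, worker]
Visit leaf → queue [agent, ingest, peer, relay, shard, broker, mirror, sink, worker]
Visit agent → queue [ingest, peer, relay, shard, broker, mirror, sink, worker]
Visit ingest; enqueue root → queue [peer, relay, shard, broker, mirror, sink, worker, root]
Visit peer → queue [relay, shard, broker, mirror, sink, worker, root]
Visit relay → queue [shard, broker, mirror, sink, worker, root]
Visit shard → queue [broker, mirror, sink, worker, root]
Visit broker → queue [mirror, sink, worker, root]
Visit mirror → queue [sink, worker, root]
Visit sink → queue [worker, root]
Visit worker → queue [root]
Visit root; enqueue auth → queue [auth]
Visit auth → queue []

index back front proxy leaf agent ingest peer relay shard broker mirror sink worker root auth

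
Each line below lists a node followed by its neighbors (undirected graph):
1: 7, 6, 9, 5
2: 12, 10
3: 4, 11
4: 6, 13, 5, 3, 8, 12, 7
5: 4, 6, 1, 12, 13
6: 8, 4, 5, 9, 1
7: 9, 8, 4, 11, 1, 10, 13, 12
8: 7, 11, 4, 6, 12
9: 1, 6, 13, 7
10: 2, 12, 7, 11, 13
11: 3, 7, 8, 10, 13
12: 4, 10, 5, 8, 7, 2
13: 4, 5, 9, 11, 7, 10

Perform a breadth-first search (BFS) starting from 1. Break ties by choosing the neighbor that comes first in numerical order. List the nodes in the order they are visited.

1, 5, 6, 7, 9, 4, 12, 13, 8, 10, 11, 3, 2

Visit 1; enqueue 5, 6, 7, 9 → queue [5, 6, 7, 9]
Visit 5; enqueue 4, 12, 13 → queue [6, 7, 9, 4, 12, 13]
Visit 6; enqueue 8 → queue [7, 9, 4, 12, 13, 8]
Visit 7; enqueue 10, 11 → queue [9, 4, 12, 13, 8, 10, 11]
Visit 9 → queue [4, 12, 13, 8, 10, 11]
Visit 4; enqueue 3 → queue [12, 13, 8, 10, 11, 3]
Visit 12; enqueue 2 → queue [13, 8, 10, 11, 3, 2]
Visit 13 → queue [8, 10, 11, 3, 2]
Visit 8 → queue [10, 11, 3, 2]
Visit 10 → queue [11, 3, 2]
Visit 11 → queue [3, 2]
Visit 3 → queue [2]
Visit 2 → queue []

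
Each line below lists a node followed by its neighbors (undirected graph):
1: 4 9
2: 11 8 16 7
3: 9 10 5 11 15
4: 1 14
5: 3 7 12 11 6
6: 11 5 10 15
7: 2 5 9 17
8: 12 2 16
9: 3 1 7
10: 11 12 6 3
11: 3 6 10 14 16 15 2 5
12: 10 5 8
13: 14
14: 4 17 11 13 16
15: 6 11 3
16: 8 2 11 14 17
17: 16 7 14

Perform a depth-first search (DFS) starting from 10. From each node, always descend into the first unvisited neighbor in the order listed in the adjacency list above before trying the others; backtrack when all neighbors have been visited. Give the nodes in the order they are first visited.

10 -> 11 -> 3 -> 9 -> 1 -> 4 -> 14 -> 17 -> 16 -> 8 -> 12 -> 5 -> 7 -> 2 -> 6 -> 15 -> 13

Visit 10
10 → 11
11 → 3
3 → 9
9 → 1
1 → 4
4 → 14
14 → 17
17 → 16
16 → 8
8 → 12
12 → 5
5 → 7
7 → 2
5 → 6
6 → 15
14 → 13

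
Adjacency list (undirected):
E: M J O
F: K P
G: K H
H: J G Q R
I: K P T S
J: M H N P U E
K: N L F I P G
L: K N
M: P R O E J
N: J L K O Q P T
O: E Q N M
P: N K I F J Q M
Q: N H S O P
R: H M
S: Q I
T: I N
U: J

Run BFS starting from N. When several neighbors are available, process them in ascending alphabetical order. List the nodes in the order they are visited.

N J K L O P Q T E H M U F G I S R

Visit N; enqueue J, K, L, O, P, Q, T → queue [J, K, L, O, P, Q, T]
Visit J; enqueue E, H, M, U → queue [K, L, O, P, Q, T, E, H, M, U]
Visit K; enqueue F, G, I → queue [L, O, P, Q, T, E, H, M, U, F, G, I]
Visit L → queue [O, P, Q, T, E, H, M, U, F, G, I]
Visit O → queue [P, Q, T, E, H, M, U, F, G, I]
Visit P → queue [Q, T, E, H, M, U, F, G, I]
Visit Q; enqueue S → queue [T, E, H, M, U, F, G, I, S]
Visit T → queue [E, H, M, U, F, G, I, S]
Visit E → queue [H, M, U, F, G, I, S]
Visit H; enqueue R → queue [M, U, F, G, I, S, R]
Visit M → queue [U, F, G, I, S, R]
Visit U → queue [F, G, I, S, R]
Visit F → queue [G, I, S, R]
Visit G → queue [I, S, R]
Visit I → queue [S, R]
Visit S → queue [R]
Visit R → queue []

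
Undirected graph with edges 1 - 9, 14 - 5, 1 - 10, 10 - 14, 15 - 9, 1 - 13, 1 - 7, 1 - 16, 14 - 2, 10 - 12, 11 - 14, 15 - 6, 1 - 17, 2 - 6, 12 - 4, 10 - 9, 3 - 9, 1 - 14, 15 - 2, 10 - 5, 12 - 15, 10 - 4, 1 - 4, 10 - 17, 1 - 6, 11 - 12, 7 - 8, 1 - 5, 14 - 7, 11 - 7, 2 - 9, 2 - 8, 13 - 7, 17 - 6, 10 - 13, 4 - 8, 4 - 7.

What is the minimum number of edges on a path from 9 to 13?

2

Level 0: 9
Level 1: 1, 2, 3, 10, 15
Level 2: 4, 5, 6, 7, 8, 12, 13, 14, 16, 17
Level 3: 11
13 first appears at level 2.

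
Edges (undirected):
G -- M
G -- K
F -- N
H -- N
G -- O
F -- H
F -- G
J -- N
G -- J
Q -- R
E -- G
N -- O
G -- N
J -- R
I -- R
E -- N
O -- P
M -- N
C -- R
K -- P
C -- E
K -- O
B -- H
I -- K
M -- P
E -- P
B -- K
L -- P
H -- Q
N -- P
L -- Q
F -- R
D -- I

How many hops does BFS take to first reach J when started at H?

Level 0: H
Level 1: B, F, N, Q
Level 2: E, G, J, K, L, M, O, P, R
Level 3: C, I
Level 4: D
J first appears at level 2.

2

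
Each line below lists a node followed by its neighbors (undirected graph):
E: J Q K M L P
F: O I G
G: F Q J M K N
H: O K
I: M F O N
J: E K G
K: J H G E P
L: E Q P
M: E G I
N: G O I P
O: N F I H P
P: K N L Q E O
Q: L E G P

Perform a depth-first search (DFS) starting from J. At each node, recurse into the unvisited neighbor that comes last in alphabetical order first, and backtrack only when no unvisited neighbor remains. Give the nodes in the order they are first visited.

J -> K -> P -> Q -> L -> E -> M -> I -> O -> N -> G -> F -> H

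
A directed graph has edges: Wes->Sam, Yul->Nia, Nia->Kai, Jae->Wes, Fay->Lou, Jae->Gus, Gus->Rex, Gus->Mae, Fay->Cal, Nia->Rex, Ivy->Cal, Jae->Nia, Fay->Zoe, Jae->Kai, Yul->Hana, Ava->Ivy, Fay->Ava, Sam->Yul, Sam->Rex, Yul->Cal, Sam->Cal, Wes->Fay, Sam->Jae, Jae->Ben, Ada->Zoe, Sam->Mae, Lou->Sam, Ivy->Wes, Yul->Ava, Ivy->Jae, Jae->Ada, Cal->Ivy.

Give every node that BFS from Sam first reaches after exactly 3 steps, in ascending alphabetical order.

Fay, Zoe

Level 0: Sam
Level 1: Cal, Jae, Mae, Rex, Yul
Level 2: Ada, Ava, Ben, Gus, Hana, Ivy, Kai, Nia, Wes
Level 3: Fay, Zoe
Level 4: Lou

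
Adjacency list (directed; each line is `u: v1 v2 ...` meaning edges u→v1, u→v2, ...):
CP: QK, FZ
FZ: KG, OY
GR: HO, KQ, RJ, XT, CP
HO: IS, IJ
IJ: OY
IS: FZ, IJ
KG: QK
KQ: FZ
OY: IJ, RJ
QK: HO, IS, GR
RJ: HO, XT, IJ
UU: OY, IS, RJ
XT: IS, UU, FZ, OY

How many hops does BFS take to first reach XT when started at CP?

3

Level 0: CP
Level 1: FZ, QK
Level 2: GR, HO, IS, KG, OY
Level 3: IJ, KQ, RJ, XT
Level 4: UU
XT first appears at level 3.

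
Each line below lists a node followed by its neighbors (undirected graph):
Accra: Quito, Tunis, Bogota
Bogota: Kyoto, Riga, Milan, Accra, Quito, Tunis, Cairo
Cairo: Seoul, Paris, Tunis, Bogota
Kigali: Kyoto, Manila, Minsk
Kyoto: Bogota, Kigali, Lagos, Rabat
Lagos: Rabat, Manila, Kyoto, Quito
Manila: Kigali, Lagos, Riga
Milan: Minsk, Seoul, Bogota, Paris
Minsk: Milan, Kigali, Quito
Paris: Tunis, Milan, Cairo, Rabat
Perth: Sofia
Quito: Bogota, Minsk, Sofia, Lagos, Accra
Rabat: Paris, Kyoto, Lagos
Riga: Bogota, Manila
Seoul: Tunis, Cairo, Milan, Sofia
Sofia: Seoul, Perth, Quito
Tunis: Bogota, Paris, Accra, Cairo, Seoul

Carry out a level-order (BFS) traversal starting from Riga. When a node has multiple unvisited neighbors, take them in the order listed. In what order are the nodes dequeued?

Visit Riga; enqueue Bogota, Manila → queue [Bogota, Manila]
Visit Bogota; enqueue Kyoto, Milan, Accra, Quito, Tunis, Cairo → queue [Manila, Kyoto, Milan, Accra, Quito, Tunis, Cairo]
Visit Manila; enqueue Kigali, Lagos → queue [Kyoto, Milan, Accra, Quito, Tunis, Cairo, Kigali, Lagos]
Visit Kyoto; enqueue Rabat → queue [Milan, Accra, Quito, Tunis, Cairo, Kigali, Lagos, Rabat]
Visit Milan; enqueue Minsk, Seoul, Paris → queue [Accra, Quito, Tunis, Cairo, Kigali, Lagos, Rabat, Minsk, Seoul, Paris]
Visit Accra → queue [Quito, Tunis, Cairo, Kigali, Lagos, Rabat, Minsk, Seoul, Paris]
Visit Quito; enqueue Sofia → queue [Tunis, Cairo, Kigali, Lagos, Rabat, Minsk, Seoul, Paris, Sofia]
Visit Tunis → queue [Cairo, Kigali, Lagos, Rabat, Minsk, Seoul, Paris, Sofia]
Visit Cairo → queue [Kigali, Lagos, Rabat, Minsk, Seoul, Paris, Sofia]
Visit Kigali → queue [Lagos, Rabat, Minsk, Seoul, Paris, Sofia]
Visit Lagos → queue [Rabat, Minsk, Seoul, Paris, Sofia]
Visit Rabat → queue [Minsk, Seoul, Paris, Sofia]
Visit Minsk → queue [Seoul, Paris, Sofia]
Visit Seoul → queue [Paris, Sofia]
Visit Paris → queue [Sofia]
Visit Sofia; enqueue Perth → queue [Perth]
Visit Perth → queue []

Riga -> Bogota -> Manila -> Kyoto -> Milan -> Accra -> Quito -> Tunis -> Cairo -> Kigali -> Lagos -> Rabat -> Minsk -> Seoul -> Paris -> Sofia -> Perth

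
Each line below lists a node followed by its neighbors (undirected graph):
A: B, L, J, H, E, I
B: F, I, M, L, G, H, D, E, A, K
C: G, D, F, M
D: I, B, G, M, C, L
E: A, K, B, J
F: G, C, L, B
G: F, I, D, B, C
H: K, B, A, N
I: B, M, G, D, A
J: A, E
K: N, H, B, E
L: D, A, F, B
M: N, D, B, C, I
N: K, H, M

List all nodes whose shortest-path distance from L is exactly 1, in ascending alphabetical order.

Level 0: L
Level 1: A, B, D, F
Level 2: C, E, G, H, I, J, K, M
Level 3: N

A, B, D, F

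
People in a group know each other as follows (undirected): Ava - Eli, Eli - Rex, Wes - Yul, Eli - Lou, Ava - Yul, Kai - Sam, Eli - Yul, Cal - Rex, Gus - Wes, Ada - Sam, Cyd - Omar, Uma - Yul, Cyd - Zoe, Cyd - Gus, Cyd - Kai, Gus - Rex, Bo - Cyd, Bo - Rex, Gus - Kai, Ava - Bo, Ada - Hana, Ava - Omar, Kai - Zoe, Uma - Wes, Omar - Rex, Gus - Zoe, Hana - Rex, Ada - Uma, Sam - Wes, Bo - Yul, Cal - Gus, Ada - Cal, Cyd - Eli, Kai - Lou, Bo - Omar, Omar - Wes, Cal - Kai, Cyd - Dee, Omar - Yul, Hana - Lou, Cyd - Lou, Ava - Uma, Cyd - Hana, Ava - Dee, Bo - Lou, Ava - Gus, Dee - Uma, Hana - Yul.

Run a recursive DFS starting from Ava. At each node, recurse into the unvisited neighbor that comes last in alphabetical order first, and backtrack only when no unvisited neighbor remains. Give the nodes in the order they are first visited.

Visit Ava
Ava → Yul
Yul → Wes
Wes → Uma
Uma → Dee
Dee → Cyd
Cyd → Zoe
Zoe → Kai
Kai → Sam
Sam → Ada
Ada → Hana
Hana → Rex
Rex → Omar
Omar → Bo
Bo → Lou
Lou → Eli
Rex → Gus
Gus → Cal

Ava, Yul, Wes, Uma, Dee, Cyd, Zoe, Kai, Sam, Ada, Hana, Rex, Omar, Bo, Lou, Eli, Gus, Cal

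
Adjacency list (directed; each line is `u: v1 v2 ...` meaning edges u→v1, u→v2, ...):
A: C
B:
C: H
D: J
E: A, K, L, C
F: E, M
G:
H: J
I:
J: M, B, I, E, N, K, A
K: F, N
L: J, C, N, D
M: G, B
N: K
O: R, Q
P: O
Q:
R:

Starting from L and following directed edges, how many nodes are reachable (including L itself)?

14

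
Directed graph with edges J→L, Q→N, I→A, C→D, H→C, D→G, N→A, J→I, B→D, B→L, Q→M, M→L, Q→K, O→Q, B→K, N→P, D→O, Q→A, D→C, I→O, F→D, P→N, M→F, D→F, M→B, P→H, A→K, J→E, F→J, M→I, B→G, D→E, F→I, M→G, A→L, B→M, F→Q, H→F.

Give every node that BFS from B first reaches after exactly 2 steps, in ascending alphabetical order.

Level 0: B
Level 1: D, G, K, L, M
Level 2: C, E, F, I, O
Level 3: A, J, Q
Level 4: N
Level 5: P
Level 6: H

C, E, F, I, O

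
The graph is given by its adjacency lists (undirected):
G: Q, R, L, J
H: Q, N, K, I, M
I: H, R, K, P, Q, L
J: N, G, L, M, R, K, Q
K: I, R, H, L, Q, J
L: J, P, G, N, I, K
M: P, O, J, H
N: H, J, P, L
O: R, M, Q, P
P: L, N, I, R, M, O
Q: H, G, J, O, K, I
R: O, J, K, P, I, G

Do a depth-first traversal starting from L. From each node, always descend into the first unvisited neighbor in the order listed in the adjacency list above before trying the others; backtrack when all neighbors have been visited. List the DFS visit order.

L -> J -> N -> H -> Q -> G -> R -> O -> M -> P -> I -> K

Visit L
L → J
J → N
N → H
H → Q
Q → G
G → R
R → O
O → M
M → P
P → I
I → K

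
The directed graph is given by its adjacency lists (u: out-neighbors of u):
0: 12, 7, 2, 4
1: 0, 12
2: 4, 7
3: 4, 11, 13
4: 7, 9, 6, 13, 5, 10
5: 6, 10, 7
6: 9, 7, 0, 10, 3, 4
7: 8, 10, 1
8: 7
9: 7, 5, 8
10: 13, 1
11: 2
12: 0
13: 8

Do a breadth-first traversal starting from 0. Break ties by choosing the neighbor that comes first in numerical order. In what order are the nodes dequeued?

Visit 0; enqueue 2, 4, 7, 12 → queue [2, 4, 7, 12]
Visit 2 → queue [4, 7, 12]
Visit 4; enqueue 5, 6, 9, 10, 13 → queue [7, 12, 5, 6, 9, 10, 13]
Visit 7; enqueue 1, 8 → queue [12, 5, 6, 9, 10, 13, 1, 8]
Visit 12 → queue [5, 6, 9, 10, 13, 1, 8]
Visit 5 → queue [6, 9, 10, 13, 1, 8]
Visit 6; enqueue 3 → queue [9, 10, 13, 1, 8, 3]
Visit 9 → queue [10, 13, 1, 8, 3]
Visit 10 → queue [13, 1, 8, 3]
Visit 13 → queue [1, 8, 3]
Visit 1 → queue [8, 3]
Visit 8 → queue [3]
Visit 3; enqueue 11 → queue [11]
Visit 11 → queue []

0 → 2 → 4 → 7 → 12 → 5 → 6 → 9 → 10 → 13 → 1 → 8 → 3 → 11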